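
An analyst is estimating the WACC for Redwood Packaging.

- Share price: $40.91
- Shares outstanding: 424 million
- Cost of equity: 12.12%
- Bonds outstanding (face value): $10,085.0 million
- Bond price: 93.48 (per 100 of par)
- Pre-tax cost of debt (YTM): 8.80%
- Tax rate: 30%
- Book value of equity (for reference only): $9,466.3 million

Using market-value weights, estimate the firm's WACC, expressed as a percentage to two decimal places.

10.02%

Market value of equity E = 40.91 × 424m = 17345.84m. Market value of debt D = 10085m × 93.48/100 = 9427.458m.
Total capital V = 17345.84 + 9427.458 = 26773.298.
Equity: weight = 17345.84/26773.298 = 0.6479; cost = 12.12%.
Bonds outstanding: weight = 9427.458/26773.298 = 0.3521; after-tax cost = 8.8% × (1 − 30%) = 6.1600%.
WACC = 0.6479 × 12.1200% + 0.3521 × 6.1600% = 10.0214%.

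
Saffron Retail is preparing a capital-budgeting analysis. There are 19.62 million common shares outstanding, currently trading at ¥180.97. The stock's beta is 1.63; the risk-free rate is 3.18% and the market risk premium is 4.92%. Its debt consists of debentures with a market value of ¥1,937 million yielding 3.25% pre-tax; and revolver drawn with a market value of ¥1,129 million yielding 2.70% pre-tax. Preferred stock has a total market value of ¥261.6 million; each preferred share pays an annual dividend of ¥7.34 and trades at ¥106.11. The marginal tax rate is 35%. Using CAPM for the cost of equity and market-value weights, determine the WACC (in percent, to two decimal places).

6.93%

Cost of equity via CAPM: Re = 3.18% + 1.63 × 4.92% = 11.1996%.
Cost of preferred: Rp = 7.34 / 106.11 = 6.9173%.
Market value of equity E = 180.97 × 19.62m = 3550.6314m.
Total capital V = 3550.6314 + 261.6 + 1937 + 1129 = 6878.2314.
Equity: weight = 3550.6314/6878.2314 = 0.5162; cost = 11.1996%.
Preferred: weight = 261.6/6878.2314 = 0.0380; cost = 6.9173%.
Debentures: weight = 1937/6878.2314 = 0.2816; after-tax cost = 3.25% × (1 − 35%) = 2.1125%.
Revolver drawn: weight = 1129/6878.2314 = 0.1641; after-tax cost = 2.7% × (1 − 35%) = 1.7550%.
WACC = 0.5162 × 11.1996% + 0.0380 × 6.9173% + 0.2816 × 2.1125% + 0.1641 × 1.7550% = 6.9274%.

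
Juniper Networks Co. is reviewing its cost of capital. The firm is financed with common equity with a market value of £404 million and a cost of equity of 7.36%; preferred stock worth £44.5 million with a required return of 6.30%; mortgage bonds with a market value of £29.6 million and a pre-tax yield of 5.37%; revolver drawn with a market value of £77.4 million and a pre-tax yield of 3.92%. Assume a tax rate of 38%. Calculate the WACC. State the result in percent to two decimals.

Total capital V = 404 + 44.5 + 29.6 + 77.4 = 555.5.
Equity: weight = 404/555.5 = 0.7273; cost = 7.36%.
Preferred: weight = 44.5/555.5 = 0.0801; cost = 6.3%.
Mortgage bonds: weight = 29.6/555.5 = 0.0533; after-tax cost = 5.37% × (1 − 38%) = 3.3294%.
Revolver drawn: weight = 77.4/555.5 = 0.1393; after-tax cost = 3.92% × (1 − 38%) = 2.4304%.
WACC = 0.7273 × 7.3600% + 0.0801 × 6.3000% + 0.0533 × 3.3294% + 0.1393 × 2.4304% = 6.3735%.

6.37%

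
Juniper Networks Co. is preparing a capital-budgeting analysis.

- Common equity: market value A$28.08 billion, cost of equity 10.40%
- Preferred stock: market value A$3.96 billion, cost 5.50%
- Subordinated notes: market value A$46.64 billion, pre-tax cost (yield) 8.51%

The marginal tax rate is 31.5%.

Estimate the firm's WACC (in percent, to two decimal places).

7.44%

Total capital V = 28.08 + 3.96 + 46.64 = 78.68.
Equity: weight = 28.08/78.68 = 0.3569; cost = 10.4%.
Preferred: weight = 3.96/78.68 = 0.0503; cost = 5.5%.
Subordinated notes: weight = 46.64/78.68 = 0.5928; after-tax cost = 8.51% × (1 − 31.5%) = 5.8294%.
WACC = 0.3569 × 10.4000% + 0.0503 × 5.5000% + 0.5928 × 5.8294% = 7.4440%.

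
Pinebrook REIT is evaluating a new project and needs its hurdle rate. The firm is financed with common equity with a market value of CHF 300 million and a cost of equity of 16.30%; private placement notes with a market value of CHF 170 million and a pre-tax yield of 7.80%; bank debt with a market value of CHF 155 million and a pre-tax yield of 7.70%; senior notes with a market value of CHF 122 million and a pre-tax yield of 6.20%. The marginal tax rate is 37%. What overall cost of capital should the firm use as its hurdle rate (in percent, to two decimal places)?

Total capital V = 300 + 170 + 155 + 122 = 747.
Equity: weight = 300/747 = 0.4016; cost = 16.3%.
Private placement notes: weight = 170/747 = 0.2276; after-tax cost = 7.8% × (1 − 37%) = 4.9140%.
Bank debt: weight = 155/747 = 0.2075; after-tax cost = 7.7% × (1 − 37%) = 4.8510%.
Senior notes: weight = 122/747 = 0.1633; after-tax cost = 6.2% × (1 − 37%) = 3.9060%.
WACC = 0.4016 × 16.3000% + 0.2276 × 4.9140% + 0.2075 × 4.8510% + 0.1633 × 3.9060% = 9.3090%.

9.31%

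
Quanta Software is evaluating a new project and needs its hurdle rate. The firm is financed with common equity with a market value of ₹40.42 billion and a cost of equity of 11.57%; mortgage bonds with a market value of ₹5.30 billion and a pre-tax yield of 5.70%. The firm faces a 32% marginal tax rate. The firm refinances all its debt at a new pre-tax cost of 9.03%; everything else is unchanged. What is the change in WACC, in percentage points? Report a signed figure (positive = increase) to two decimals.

Current WACC:
Total capital V = 40.42 + 5.3 = 45.72.
Equity: weight = 40.42/45.72 = 0.8841; cost = 11.57%.
Mortgage bonds: weight = 5.3/45.72 = 0.1159; after-tax cost = 5.7% × (1 − 32%) = 3.8760%.
WACC = 0.8841 × 11.5700% + 0.1159 × 3.8760% = 10.6781%.
After the change:
Total capital V = 40.42 + 5.3 = 45.72.
Equity: weight = 40.42/45.72 = 0.8841; cost = 11.57%.
Mortgage bonds: weight = 5.3/45.72 = 0.1159; after-tax cost = 9.03% × (1 − 32%) = 6.1404%.
WACC = 0.8841 × 11.5700% + 0.1159 × 6.1404% = 10.9406%.
Change in WACC = 10.9406% − 10.6781% = 0.2625 pp.

+0.26 pp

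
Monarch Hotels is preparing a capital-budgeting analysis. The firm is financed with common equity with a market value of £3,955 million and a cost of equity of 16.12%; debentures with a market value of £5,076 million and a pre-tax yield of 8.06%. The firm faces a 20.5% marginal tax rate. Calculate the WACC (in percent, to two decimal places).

Total capital V = 3955 + 5076 = 9031.
Equity: weight = 3955/9031 = 0.4379; cost = 16.12%.
Debentures: weight = 5076/9031 = 0.5621; after-tax cost = 8.06% × (1 − 20.5%) = 6.4077%.
WACC = 0.4379 × 16.1200% + 0.5621 × 6.4077% = 10.6611%.

10.66%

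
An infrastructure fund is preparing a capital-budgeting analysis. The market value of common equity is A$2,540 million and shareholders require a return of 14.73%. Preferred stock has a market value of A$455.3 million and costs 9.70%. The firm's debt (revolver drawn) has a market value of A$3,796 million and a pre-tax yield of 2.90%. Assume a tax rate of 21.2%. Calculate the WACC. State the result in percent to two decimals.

Total capital V = 2540 + 455.3 + 3796 = 6791.3.
Equity: weight = 2540/6791.3 = 0.3740; cost = 14.73%.
Preferred: weight = 455.3/6791.3 = 0.0670; cost = 9.7%.
Revolver drawn: weight = 3796/6791.3 = 0.5590; after-tax cost = 2.9% × (1 − 21.2%) = 2.2852%.
WACC = 0.3740 × 14.7300% + 0.0670 × 9.7000% + 0.5590 × 2.2852% = 7.4368%.

7.44%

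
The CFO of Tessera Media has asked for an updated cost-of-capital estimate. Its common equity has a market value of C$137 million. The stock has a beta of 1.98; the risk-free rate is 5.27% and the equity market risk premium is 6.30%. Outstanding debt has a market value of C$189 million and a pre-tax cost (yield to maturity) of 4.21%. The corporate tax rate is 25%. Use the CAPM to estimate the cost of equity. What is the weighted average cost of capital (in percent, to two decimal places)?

Cost of equity via CAPM: Re = 5.27% + 1.98 × 6.3% = 17.7440%.
Total capital V = 137 + 189 = 326.
Equity: weight = 137/326 = 0.4202; cost = 17.744%.
Debt: weight = 189/326 = 0.5798; after-tax cost = 4.21% × (1 − 25%) = 3.1575%.
WACC = 0.4202 × 17.7440% + 0.5798 × 3.1575% = 9.2874%.

9.29%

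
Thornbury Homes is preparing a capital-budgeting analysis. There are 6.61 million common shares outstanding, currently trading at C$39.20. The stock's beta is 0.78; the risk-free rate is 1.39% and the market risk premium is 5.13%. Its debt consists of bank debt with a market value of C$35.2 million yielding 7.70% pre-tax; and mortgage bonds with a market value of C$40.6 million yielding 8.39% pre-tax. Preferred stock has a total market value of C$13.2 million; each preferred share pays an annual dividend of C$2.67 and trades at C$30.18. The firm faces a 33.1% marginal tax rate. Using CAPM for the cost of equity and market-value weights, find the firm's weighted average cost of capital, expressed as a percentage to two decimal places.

Cost of equity via CAPM: Re = 1.39% + 0.78 × 5.13% = 5.3914%.
Cost of preferred: Rp = 2.67 / 30.18 = 8.8469%.
Market value of equity E = 39.2 × 6.61m = 259.112m.
Total capital V = 259.112 + 13.2 + 35.2 + 40.6 = 348.112.
Equity: weight = 259.112/348.112 = 0.7443; cost = 5.3914%.
Preferred: weight = 13.2/348.112 = 0.0379; cost = 8.8469%.
Bank debt: weight = 35.2/348.112 = 0.1011; after-tax cost = 7.7% × (1 − 33.1%) = 5.1513%.
Mortgage bonds: weight = 40.6/348.112 = 0.1166; after-tax cost = 8.39% × (1 − 33.1%) = 5.6129%.
WACC = 0.7443 × 5.3914% + 0.0379 × 8.8469% + 0.1011 × 5.1513% + 0.1166 × 5.6129% = 5.5240%.

5.52%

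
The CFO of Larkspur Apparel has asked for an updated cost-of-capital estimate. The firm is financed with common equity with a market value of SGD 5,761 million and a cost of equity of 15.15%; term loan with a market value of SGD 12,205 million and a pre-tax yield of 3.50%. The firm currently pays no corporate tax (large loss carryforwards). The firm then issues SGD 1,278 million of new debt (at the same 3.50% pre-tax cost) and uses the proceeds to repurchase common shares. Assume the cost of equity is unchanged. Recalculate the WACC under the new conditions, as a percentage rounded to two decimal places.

6.41%

After the change:
Total capital V = 4483 + 13483 = 17966.
Equity: weight = 4483/17966 = 0.2495; cost = 15.15%.
Term loan: weight = 13483/17966 = 0.7505; after-tax cost = 3.5% × (1 − 0%) = 3.5000%.
WACC = 0.2495 × 15.1500% + 0.7505 × 3.5000% = 6.4070%.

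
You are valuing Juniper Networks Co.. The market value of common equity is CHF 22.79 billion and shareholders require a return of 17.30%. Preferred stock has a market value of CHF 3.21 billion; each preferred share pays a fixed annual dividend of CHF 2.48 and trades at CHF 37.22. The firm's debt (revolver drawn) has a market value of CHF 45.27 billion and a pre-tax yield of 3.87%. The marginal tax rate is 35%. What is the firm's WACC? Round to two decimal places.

Cost of preferred: Rp = 2.48 / 37.22 = 6.6631%.
Total capital V = 22.79 + 3.21 + 45.27 = 71.27.
Equity: weight = 22.79/71.27 = 0.3198; cost = 17.3%.
Preferred: weight = 3.21/71.27 = 0.0450; cost = 6.6631%.
Revolver drawn: weight = 45.27/71.27 = 0.6352; after-tax cost = 3.87% × (1 − 35%) = 2.5155%.
WACC = 0.3198 × 17.3000% + 0.0450 × 6.6631% + 0.6352 × 2.5155% = 7.4299%.

7.43%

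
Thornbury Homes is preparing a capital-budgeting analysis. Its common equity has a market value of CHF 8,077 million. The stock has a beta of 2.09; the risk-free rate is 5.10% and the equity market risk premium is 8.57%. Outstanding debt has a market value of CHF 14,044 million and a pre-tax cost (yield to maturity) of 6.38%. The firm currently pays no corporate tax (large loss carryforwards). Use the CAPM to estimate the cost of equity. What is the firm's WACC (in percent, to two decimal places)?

Cost of equity via CAPM: Re = 5.1% + 2.09 × 8.57% = 23.0113%.
Total capital V = 8077 + 14044 = 22121.
Equity: weight = 8077/22121 = 0.3651; cost = 23.0113%.
Debt: weight = 14044/22121 = 0.6349; after-tax cost = 6.38% × (1 − 0%) = 6.3800%.
WACC = 0.3651 × 23.0113% + 0.6349 × 6.3800% = 12.4526%.

12.45%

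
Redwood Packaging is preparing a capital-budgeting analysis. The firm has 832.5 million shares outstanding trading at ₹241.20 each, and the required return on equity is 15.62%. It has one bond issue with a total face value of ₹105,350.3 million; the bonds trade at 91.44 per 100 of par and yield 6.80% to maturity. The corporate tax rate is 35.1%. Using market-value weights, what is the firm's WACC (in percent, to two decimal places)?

11.99%

Market value of equity E = 241.2 × 832.5m = 200799m. Market value of debt D = 105350.3m × 91.44/100 = 96332.31432m.
Total capital V = 200799 + 96332.31432 = 297131.31432.
Equity: weight = 200799/297131.31432 = 0.6758; cost = 15.62%.
Bonds outstanding: weight = 96332.31432/297131.31432 = 0.3242; after-tax cost = 6.8% × (1 − 35.1%) = 4.4132%.
WACC = 0.6758 × 15.6200% + 0.3242 × 4.4132% = 11.9867%.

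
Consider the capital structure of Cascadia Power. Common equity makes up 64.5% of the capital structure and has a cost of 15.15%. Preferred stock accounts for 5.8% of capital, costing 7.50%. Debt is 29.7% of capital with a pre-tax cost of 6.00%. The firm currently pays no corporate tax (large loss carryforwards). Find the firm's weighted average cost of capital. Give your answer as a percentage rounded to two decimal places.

After-tax cost of debt = 6% × (1 − 0%) = 6.0000%.
WACC = 0.645 × 15.1500% + 0.058 × 7.5000% + 0.297 × 6.0000% = 11.9888%.

11.99%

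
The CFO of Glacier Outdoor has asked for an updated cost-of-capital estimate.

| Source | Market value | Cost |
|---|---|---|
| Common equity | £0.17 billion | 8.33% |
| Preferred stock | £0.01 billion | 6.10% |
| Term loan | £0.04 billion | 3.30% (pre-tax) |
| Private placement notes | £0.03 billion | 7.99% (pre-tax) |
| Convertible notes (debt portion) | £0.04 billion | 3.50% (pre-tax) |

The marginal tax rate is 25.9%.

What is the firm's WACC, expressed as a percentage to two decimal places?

Total capital V = 0.17 + 0.01 + 0.04 + 0.03 + 0.04 = 0.29.
Equity: weight = 0.17/0.29 = 0.5862; cost = 8.33%.
Preferred: weight = 0.01/0.29 = 0.0345; cost = 6.1%.
Term loan: weight = 0.04/0.29 = 0.1379; after-tax cost = 3.3% × (1 − 25.9%) = 2.4453%.
Private placement notes: weight = 0.03/0.29 = 0.1034; after-tax cost = 7.99% × (1 − 25.9%) = 5.9206%.
Convertible notes (debt portion): weight = 0.04/0.29 = 0.1379; after-tax cost = 3.5% × (1 − 25.9%) = 2.5935%.
WACC = 0.5862 × 8.3300% + 0.0345 × 6.1000% + 0.1379 × 2.4453% + 0.1034 × 5.9206% + 0.1379 × 2.5935% = 6.4009%.

6.40%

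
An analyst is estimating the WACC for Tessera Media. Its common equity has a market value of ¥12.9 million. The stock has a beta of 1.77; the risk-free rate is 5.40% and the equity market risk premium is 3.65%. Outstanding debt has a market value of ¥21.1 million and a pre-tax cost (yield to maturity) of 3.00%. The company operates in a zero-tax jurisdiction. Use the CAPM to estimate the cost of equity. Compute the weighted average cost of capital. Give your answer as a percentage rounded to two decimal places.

6.36%

Cost of equity via CAPM: Re = 5.4% + 1.77 × 3.65% = 11.8605%.
Total capital V = 12.9 + 21.1 = 34.
Equity: weight = 12.9/34 = 0.3794; cost = 11.8605%.
Debt: weight = 21.1/34 = 0.6206; after-tax cost = 3% × (1 − 0%) = 3.0000%.
WACC = 0.3794 × 11.8605% + 0.6206 × 3.0000% = 6.3618%.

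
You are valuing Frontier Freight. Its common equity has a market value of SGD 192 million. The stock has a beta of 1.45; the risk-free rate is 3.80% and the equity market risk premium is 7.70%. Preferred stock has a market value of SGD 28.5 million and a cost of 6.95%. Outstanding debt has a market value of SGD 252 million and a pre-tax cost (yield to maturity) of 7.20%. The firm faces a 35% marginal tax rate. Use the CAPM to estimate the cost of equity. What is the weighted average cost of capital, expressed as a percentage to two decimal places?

Cost of equity via CAPM: Re = 3.8% + 1.45 × 7.7% = 14.9650%.
Total capital V = 192 + 28.5 + 252 = 472.5.
Equity: weight = 192/472.5 = 0.4063; cost = 14.965%.
Preferred: weight = 28.5/472.5 = 0.0603; cost = 6.95%.
Debt: weight = 252/472.5 = 0.5333; after-tax cost = 7.2% × (1 − 35%) = 4.6800%.
WACC = 0.4063 × 14.9650% + 0.0603 × 6.9500% + 0.5333 × 4.6800% = 8.9962%.

9.00%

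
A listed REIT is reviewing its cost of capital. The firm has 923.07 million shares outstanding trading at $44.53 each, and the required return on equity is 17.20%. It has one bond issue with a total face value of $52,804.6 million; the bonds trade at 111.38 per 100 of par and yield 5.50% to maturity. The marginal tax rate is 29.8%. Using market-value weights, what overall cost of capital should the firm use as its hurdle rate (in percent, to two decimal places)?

Market value of equity E = 44.53 × 923.07m = 41104.3071m. Market value of debt D = 52804.6m × 111.38/100 = 58813.76348m.
Total capital V = 41104.3071 + 58813.76348 = 99918.07058.
Equity: weight = 41104.3071/99918.07058 = 0.4114; cost = 17.2%.
Bonds outstanding: weight = 58813.76348/99918.07058 = 0.5886; after-tax cost = 5.5% × (1 − 29.8%) = 3.8610%.
WACC = 0.4114 × 17.2000% + 0.5886 × 3.8610% = 9.3484%.

9.35%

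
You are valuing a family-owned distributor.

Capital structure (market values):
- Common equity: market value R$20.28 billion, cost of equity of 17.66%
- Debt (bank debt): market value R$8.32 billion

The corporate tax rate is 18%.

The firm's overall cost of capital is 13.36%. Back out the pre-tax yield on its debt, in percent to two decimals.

3.51%

Total capital V = 20.28 + 8.32 = 28.6.
Equity weight = 20.28/28.6 = 0.7091.
Bank debt weight = 8.32/28.6 = 0.2909.
Equity contribution = 0.7091 × 17.66% = 12.5225%.
Remaining for debt = 13.36% − 12.5225% = 0.8375%.
Rd × (1 − 18%) × 0.2909 = 0.8375%  ⇒  Rd = 3.5107%.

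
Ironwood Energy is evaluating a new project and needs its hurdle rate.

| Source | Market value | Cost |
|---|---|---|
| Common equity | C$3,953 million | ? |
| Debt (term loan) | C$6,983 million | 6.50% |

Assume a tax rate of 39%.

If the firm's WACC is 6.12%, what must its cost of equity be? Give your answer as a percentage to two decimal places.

Total capital V = 3953 + 6983 = 10936.
Equity weight = 3953/10936 = 0.3615.
Term loan weight = 6983/10936 = 0.6385.
Debt contribution = 0.6385 × 6.5% × (1 − 39%) = 2.5318%.
Required equity contribution = 6.12% − 2.5318% = 3.5882%.
Re = 3.5882% / 0.3615 = 9.9268%.

9.93%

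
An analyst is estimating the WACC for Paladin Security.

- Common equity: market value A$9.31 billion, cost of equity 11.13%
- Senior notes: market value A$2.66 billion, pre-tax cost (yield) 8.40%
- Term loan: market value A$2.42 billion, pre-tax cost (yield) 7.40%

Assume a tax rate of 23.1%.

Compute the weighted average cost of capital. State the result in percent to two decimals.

9.35%

Total capital V = 9.31 + 2.66 + 2.42 = 14.39.
Equity: weight = 9.31/14.39 = 0.6470; cost = 11.13%.
Senior notes: weight = 2.66/14.39 = 0.1849; after-tax cost = 8.4% × (1 − 23.1%) = 6.4596%.
Term loan: weight = 2.42/14.39 = 0.1682; after-tax cost = 7.4% × (1 − 23.1%) = 5.6906%.
WACC = 0.6470 × 11.1300% + 0.1849 × 6.4596% + 0.1682 × 5.6906% = 9.3519%.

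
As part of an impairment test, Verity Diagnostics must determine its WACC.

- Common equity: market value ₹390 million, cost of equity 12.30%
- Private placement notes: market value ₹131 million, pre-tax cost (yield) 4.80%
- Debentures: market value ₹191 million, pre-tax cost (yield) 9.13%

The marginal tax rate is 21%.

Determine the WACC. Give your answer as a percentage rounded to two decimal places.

Total capital V = 390 + 131 + 191 = 712.
Equity: weight = 390/712 = 0.5478; cost = 12.3%.
Private placement notes: weight = 131/712 = 0.1840; after-tax cost = 4.8% × (1 − 21%) = 3.7920%.
Debentures: weight = 191/712 = 0.2683; after-tax cost = 9.13% × (1 − 21%) = 7.2127%.
WACC = 0.5478 × 12.3000% + 0.1840 × 3.7920% + 0.2683 × 7.2127% = 9.3699%.

9.37%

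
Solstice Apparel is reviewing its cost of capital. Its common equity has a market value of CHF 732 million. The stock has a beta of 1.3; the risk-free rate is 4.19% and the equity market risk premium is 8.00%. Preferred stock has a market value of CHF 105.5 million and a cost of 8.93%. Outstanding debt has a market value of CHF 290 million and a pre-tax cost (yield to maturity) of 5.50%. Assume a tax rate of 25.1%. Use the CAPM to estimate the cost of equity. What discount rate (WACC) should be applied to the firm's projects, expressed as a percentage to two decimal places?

Cost of equity via CAPM: Re = 4.19% + 1.3 × 8.0% = 14.5900%.
Total capital V = 732 + 105.5 + 290 = 1127.5.
Equity: weight = 732/1127.5 = 0.6492; cost = 14.59%.
Preferred: weight = 105.5/1127.5 = 0.0936; cost = 8.93%.
Debt: weight = 290/1127.5 = 0.2572; after-tax cost = 5.5% × (1 − 25.1%) = 4.1195%.
WACC = 0.6492 × 14.5900% + 0.0936 × 8.9300% + 0.2572 × 4.1195% = 11.3673%.

11.37%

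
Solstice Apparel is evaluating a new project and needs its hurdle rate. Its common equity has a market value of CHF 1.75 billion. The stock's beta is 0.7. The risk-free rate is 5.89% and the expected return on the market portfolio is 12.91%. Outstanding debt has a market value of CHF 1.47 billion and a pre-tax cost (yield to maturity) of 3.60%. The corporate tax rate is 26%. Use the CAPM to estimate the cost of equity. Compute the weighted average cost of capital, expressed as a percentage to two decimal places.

7.09%

Market risk premium = 12.91% − 5.89% = 7.02%.
Cost of equity via CAPM: Re = 5.89% + 0.7 × 7.02% = 10.8040%.
Total capital V = 1.75 + 1.47 = 3.22.
Equity: weight = 1.75/3.22 = 0.5435; cost = 10.804%.
Debt: weight = 1.47/3.22 = 0.4565; after-tax cost = 3.6% × (1 − 26%) = 2.6640%.
WACC = 0.5435 × 10.8040% + 0.4565 × 2.6640% = 7.0879%.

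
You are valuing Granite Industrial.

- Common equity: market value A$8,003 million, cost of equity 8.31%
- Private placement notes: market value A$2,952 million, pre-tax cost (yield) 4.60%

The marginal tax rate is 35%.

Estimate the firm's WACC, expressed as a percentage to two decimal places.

6.88%

Total capital V = 8003 + 2952 = 10955.
Equity: weight = 8003/10955 = 0.7305; cost = 8.31%.
Private placement notes: weight = 2952/10955 = 0.2695; after-tax cost = 4.6% × (1 − 35%) = 2.9900%.
WACC = 0.7305 × 8.3100% + 0.2695 × 2.9900% = 6.8764%.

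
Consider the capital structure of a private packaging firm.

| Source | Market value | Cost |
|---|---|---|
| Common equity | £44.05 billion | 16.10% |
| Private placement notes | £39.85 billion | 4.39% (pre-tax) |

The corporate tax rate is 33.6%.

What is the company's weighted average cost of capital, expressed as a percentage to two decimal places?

Total capital V = 44.05 + 39.85 = 83.9.
Equity: weight = 44.05/83.9 = 0.5250; cost = 16.1%.
Private placement notes: weight = 39.85/83.9 = 0.4750; after-tax cost = 4.39% × (1 − 33.6%) = 2.9150%.
WACC = 0.5250 × 16.1000% + 0.4750 × 2.9150% = 9.8375%.

9.84%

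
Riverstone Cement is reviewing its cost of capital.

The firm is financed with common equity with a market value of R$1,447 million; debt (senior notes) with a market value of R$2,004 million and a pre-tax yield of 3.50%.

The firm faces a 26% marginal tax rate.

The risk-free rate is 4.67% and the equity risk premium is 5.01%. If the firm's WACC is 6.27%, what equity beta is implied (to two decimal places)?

1.34

Total capital V = 1447 + 2004 = 3451.
Equity weight = 1447/3451 = 0.4193.
Senior notes weight = 2004/3451 = 0.5807.
Debt contribution = 0.5807 × 3.5% × (1 − 26%) = 1.5040%.
Required equity contribution = 6.27% − 1.5040% = 4.7660%  ⇒  Re = 11.3666%.
CAPM: 11.3666% = 4.67% + β × 5.01%  ⇒  β = 1.3366.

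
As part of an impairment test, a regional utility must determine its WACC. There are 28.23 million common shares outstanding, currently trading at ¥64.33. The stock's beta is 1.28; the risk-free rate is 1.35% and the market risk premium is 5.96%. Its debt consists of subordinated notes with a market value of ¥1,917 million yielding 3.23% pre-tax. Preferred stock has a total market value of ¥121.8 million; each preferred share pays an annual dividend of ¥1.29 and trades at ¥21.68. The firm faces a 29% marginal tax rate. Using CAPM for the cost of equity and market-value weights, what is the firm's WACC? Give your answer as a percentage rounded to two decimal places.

Cost of equity via CAPM: Re = 1.35% + 1.28 × 5.96% = 8.9788%.
Cost of preferred: Rp = 1.29 / 21.68 = 5.9502%.
Market value of equity E = 64.33 × 28.23m = 1816.0359m.
Total capital V = 1816.0359 + 121.8 + 1917 = 3854.8359.
Equity: weight = 1816.0359/3854.8359 = 0.4711; cost = 8.9788%.
Preferred: weight = 121.8/3854.8359 = 0.0316; cost = 5.9502%.
Subordinated notes: weight = 1917/3854.8359 = 0.4973; after-tax cost = 3.23% × (1 − 29%) = 2.2933%.
WACC = 0.4711 × 8.9788% + 0.0316 × 5.9502% + 0.4973 × 2.2933% = 5.5584%.

5.56%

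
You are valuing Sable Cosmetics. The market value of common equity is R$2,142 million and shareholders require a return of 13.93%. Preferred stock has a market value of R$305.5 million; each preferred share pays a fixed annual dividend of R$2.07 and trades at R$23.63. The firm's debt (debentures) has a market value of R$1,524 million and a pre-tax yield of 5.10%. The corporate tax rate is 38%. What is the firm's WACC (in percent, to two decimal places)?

9.40%

Cost of preferred: Rp = 2.07 / 23.63 = 8.7601%.
Total capital V = 2142 + 305.5 + 1524 = 3971.5.
Equity: weight = 2142/3971.5 = 0.5393; cost = 13.93%.
Preferred: weight = 305.5/3971.5 = 0.0769; cost = 8.7601%.
Debentures: weight = 1524/3971.5 = 0.3837; after-tax cost = 5.1% × (1 − 38%) = 3.1620%.
WACC = 0.5393 × 13.9300% + 0.0769 × 8.7601% + 0.3837 × 3.1620% = 9.4003%.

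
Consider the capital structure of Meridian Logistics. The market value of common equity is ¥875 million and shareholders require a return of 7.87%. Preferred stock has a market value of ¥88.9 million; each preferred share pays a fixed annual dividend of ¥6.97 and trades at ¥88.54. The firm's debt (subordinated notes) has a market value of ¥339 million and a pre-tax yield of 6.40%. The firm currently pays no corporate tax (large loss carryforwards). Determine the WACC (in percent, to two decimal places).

7.49%

Cost of preferred: Rp = 6.97 / 88.54 = 7.8721%.
Total capital V = 875 + 88.9 + 339 = 1302.9.
Equity: weight = 875/1302.9 = 0.6716; cost = 7.87%.
Preferred: weight = 88.9/1302.9 = 0.0682; cost = 7.8721%.
Subordinated notes: weight = 339/1302.9 = 0.2602; after-tax cost = 6.4% × (1 − 0%) = 6.4000%.
WACC = 0.6716 × 7.8700% + 0.0682 × 7.8721% + 0.2602 × 6.4000% = 7.4877%.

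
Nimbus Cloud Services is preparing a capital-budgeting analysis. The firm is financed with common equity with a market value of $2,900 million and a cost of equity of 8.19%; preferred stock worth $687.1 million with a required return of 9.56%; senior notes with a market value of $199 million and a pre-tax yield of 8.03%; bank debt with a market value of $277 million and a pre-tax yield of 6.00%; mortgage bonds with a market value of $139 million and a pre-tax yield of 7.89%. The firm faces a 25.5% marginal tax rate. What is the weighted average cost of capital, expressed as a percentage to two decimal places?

Total capital V = 2900 + 687.1 + 199 + 277 + 139 = 4202.1.
Equity: weight = 2900/4202.1 = 0.6901; cost = 8.19%.
Preferred: weight = 687.1/4202.1 = 0.1635; cost = 9.56%.
Senior notes: weight = 199/4202.1 = 0.0474; after-tax cost = 8.03% × (1 − 25.5%) = 5.9823%.
Bank debt: weight = 277/4202.1 = 0.0659; after-tax cost = 6% × (1 − 25.5%) = 4.4700%.
Mortgage bonds: weight = 139/4202.1 = 0.0331; after-tax cost = 7.89% × (1 − 25.5%) = 5.8780%.
WACC = 0.6901 × 8.1900% + 0.1635 × 9.5600% + 0.0474 × 5.9823% + 0.0659 × 4.4700% + 0.0331 × 5.8780% = 7.9878%.

7.99%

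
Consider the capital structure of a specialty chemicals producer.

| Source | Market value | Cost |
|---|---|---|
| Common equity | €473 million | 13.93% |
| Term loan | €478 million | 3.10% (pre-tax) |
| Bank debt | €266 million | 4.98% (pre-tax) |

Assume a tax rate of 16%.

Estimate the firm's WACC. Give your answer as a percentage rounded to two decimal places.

7.35%

Total capital V = 473 + 478 + 266 = 1217.
Equity: weight = 473/1217 = 0.3887; cost = 13.93%.
Term loan: weight = 478/1217 = 0.3928; after-tax cost = 3.1% × (1 − 16%) = 2.6040%.
Bank debt: weight = 266/1217 = 0.2186; after-tax cost = 4.98% × (1 − 16%) = 4.1832%.
WACC = 0.3887 × 13.9300% + 0.3928 × 2.6040% + 0.2186 × 4.1832% = 7.3511%.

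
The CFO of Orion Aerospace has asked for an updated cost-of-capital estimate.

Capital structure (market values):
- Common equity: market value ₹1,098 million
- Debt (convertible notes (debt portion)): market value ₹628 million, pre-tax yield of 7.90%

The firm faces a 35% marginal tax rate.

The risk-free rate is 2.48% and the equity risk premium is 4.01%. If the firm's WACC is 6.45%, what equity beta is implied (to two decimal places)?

Total capital V = 1098 + 628 = 1726.
Equity weight = 1098/1726 = 0.6362.
Convertible notes (debt portion) weight = 628/1726 = 0.3638.
Debt contribution = 0.3638 × 7.9% × (1 − 35%) = 1.8684%.
Required equity contribution = 6.45% − 1.8684% = 4.5816%  ⇒  Re = 7.2021%.
CAPM: 7.2021% = 2.48% + β × 4.01%  ⇒  β = 1.1776.

1.18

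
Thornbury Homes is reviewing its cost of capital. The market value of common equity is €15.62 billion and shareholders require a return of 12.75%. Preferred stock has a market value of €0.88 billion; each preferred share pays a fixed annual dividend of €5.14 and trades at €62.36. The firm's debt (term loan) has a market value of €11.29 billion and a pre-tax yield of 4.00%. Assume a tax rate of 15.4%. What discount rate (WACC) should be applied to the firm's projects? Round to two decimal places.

Cost of preferred: Rp = 5.14 / 62.36 = 8.2425%.
Total capital V = 15.62 + 0.88 + 11.29 = 27.79.
Equity: weight = 15.62/27.79 = 0.5621; cost = 12.75%.
Preferred: weight = 0.88/27.79 = 0.0317; cost = 8.2425%.
Term loan: weight = 11.29/27.79 = 0.4063; after-tax cost = 4% × (1 − 15.4%) = 3.3840%.
WACC = 0.5621 × 12.7500% + 0.0317 × 8.2425% + 0.4063 × 3.3840% = 8.8022%.

8.80%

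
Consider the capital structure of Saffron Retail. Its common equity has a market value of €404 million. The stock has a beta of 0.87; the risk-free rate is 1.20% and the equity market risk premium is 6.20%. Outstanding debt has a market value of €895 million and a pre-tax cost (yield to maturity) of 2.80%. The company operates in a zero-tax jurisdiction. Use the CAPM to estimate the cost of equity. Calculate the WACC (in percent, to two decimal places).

Cost of equity via CAPM: Re = 1.2% + 0.87 × 6.2% = 6.5940%.
Total capital V = 404 + 895 = 1299.
Equity: weight = 404/1299 = 0.3110; cost = 6.594%.
Debt: weight = 895/1299 = 0.6890; after-tax cost = 2.8% × (1 − 0%) = 2.8000%.
WACC = 0.3110 × 6.5940% + 0.6890 × 2.8000% = 3.9800%.

3.98%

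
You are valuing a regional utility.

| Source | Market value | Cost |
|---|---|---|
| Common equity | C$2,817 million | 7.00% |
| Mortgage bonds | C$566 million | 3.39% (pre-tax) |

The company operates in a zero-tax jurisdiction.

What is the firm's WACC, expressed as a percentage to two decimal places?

6.40%

Total capital V = 2817 + 566 = 3383.
Equity: weight = 2817/3383 = 0.8327; cost = 7%.
Mortgage bonds: weight = 566/3383 = 0.1673; after-tax cost = 3.39% × (1 − 0%) = 3.3900%.
WACC = 0.8327 × 7.0000% + 0.1673 × 3.3900% = 6.3960%.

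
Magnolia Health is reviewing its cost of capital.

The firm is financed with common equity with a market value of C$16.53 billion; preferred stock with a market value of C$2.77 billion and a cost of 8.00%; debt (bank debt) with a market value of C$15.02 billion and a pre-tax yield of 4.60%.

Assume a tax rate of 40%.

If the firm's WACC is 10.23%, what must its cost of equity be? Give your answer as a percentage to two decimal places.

Total capital V = 16.53 + 2.77 + 15.02 = 34.32.
Equity weight = 16.53/34.32 = 0.4816.
Preferred weight = 2.77/34.32 = 0.0807.
Bank debt weight = 15.02/34.32 = 0.4376.
Debt contribution = 0.4376 × 4.6% × (1 − 40%) = 1.2079%.
Preferred contribution = 0.0807 × 8% = 0.6457%.
Required equity contribution = 10.23% − 1.8536% = 8.3764%.
Re = 8.3764% / 0.4816 = 17.3913%.

17.39%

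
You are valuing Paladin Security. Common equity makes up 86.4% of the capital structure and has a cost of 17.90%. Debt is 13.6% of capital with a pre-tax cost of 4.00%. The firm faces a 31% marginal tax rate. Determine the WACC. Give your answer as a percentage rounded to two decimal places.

After-tax cost of debt = 4% × (1 − 31%) = 2.7600%.
WACC = 0.864 × 17.9000% + 0.136 × 2.7600% = 15.8410%.

15.84%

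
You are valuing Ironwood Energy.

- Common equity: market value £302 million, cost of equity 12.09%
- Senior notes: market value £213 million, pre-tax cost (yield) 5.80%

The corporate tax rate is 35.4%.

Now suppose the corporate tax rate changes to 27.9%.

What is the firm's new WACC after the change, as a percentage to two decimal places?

After the change:
Total capital V = 302 + 213 = 515.
Equity: weight = 302/515 = 0.5864; cost = 12.09%.
Senior notes: weight = 213/515 = 0.4136; after-tax cost = 5.8% × (1 − 27.9%) = 4.1818%.
WACC = 0.5864 × 12.0900% + 0.4136 × 4.1818% = 8.8192%.

8.82%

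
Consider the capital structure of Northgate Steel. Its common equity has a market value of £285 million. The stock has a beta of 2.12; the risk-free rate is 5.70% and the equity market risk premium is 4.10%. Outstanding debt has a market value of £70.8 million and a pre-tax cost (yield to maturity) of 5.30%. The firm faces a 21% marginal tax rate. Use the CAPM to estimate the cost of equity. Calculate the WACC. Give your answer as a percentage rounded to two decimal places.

12.36%

Cost of equity via CAPM: Re = 5.7% + 2.12 × 4.1% = 14.3920%.
Total capital V = 285 + 70.8 = 355.8.
Equity: weight = 285/355.8 = 0.8010; cost = 14.392%.
Debt: weight = 70.8/355.8 = 0.1990; after-tax cost = 5.3% × (1 − 21%) = 4.1870%.
WACC = 0.8010 × 14.3920% + 0.1990 × 4.1870% = 12.3613%.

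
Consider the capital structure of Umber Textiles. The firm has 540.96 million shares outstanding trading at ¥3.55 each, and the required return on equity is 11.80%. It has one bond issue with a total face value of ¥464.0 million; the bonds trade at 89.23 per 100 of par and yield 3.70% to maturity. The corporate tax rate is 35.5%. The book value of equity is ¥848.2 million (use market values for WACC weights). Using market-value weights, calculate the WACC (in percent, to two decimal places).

10.13%

Market value of equity E = 3.55 × 540.96m = 1920.408m. Market value of debt D = 464m × 89.23/100 = 414.0272m.
Total capital V = 1920.408 + 414.0272 = 2334.4352.
Equity: weight = 1920.408/2334.4352 = 0.8226; cost = 11.8%.
Bonds outstanding: weight = 414.0272/2334.4352 = 0.1774; after-tax cost = 3.7% × (1 − 35.5%) = 2.3865%.
WACC = 0.8226 × 11.8000% + 0.1774 × 2.3865% = 10.1305%.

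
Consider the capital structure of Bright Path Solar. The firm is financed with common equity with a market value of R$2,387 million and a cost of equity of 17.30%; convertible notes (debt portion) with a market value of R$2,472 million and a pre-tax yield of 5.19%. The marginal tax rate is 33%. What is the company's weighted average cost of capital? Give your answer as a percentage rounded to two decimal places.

10.27%

Total capital V = 2387 + 2472 = 4859.
Equity: weight = 2387/4859 = 0.4913; cost = 17.3%.
Convertible notes (debt portion): weight = 2472/4859 = 0.5087; after-tax cost = 5.19% × (1 − 33%) = 3.4773%.
WACC = 0.4913 × 17.3000% + 0.5087 × 3.4773% = 10.2677%.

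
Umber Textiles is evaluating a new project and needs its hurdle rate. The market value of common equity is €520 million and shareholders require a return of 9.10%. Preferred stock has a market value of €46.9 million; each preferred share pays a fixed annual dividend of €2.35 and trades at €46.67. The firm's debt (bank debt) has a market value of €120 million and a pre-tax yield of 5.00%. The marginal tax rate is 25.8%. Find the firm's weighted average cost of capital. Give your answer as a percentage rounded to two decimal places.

Cost of preferred: Rp = 2.35 / 46.67 = 5.0354%.
Total capital V = 520 + 46.9 + 120 = 686.9.
Equity: weight = 520/686.9 = 0.7570; cost = 9.1%.
Preferred: weight = 46.9/686.9 = 0.0683; cost = 5.0354%.
Bank debt: weight = 120/686.9 = 0.1747; after-tax cost = 5% × (1 − 25.8%) = 3.7100%.
WACC = 0.7570 × 9.1000% + 0.0683 × 5.0354% + 0.1747 × 3.7100% = 7.8809%.

7.88%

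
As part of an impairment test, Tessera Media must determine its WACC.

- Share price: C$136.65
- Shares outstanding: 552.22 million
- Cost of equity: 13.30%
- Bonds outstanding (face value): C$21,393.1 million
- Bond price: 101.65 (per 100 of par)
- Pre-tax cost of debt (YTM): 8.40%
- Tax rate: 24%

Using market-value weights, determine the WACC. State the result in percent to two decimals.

Market value of equity E = 136.65 × 552.22m = 75460.863m. Market value of debt D = 21393.1m × 101.65/100 = 21746.08615m.
Total capital V = 75460.863 + 21746.08615 = 97206.94915.
Equity: weight = 75460.863/97206.94915 = 0.7763; cost = 13.3%.
Bonds outstanding: weight = 21746.08615/97206.94915 = 0.2237; after-tax cost = 8.4% × (1 − 24%) = 6.3840%.
WACC = 0.7763 × 13.3000% + 0.2237 × 6.3840% = 11.7528%.

11.75%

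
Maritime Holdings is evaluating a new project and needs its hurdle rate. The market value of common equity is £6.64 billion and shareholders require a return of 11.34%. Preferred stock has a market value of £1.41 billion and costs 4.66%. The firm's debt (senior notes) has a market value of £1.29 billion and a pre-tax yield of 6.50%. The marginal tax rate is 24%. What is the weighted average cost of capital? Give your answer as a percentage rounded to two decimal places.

9.45%

Total capital V = 6.64 + 1.41 + 1.29 = 9.34.
Equity: weight = 6.64/9.34 = 0.7109; cost = 11.34%.
Preferred: weight = 1.41/9.34 = 0.1510; cost = 4.66%.
Senior notes: weight = 1.29/9.34 = 0.1381; after-tax cost = 6.5% × (1 − 24%) = 4.9400%.
WACC = 0.7109 × 11.3400% + 0.1510 × 4.6600% + 0.1381 × 4.9400% = 9.4476%.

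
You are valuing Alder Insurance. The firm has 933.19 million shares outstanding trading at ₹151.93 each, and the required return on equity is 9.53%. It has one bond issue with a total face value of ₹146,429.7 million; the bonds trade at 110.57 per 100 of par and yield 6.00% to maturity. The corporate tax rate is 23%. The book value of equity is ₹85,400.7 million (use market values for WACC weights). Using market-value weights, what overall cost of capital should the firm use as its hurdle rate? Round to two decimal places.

6.91%

Market value of equity E = 151.93 × 933.19m = 141779.5567m. Market value of debt D = 146429.7m × 110.57/100 = 161907.31929m.
Total capital V = 141779.5567 + 161907.31929 = 303686.87599.
Equity: weight = 141779.5567/303686.87599 = 0.4669; cost = 9.53%.
Bonds outstanding: weight = 161907.31929/303686.87599 = 0.5331; after-tax cost = 6% × (1 − 23%) = 4.6200%.
WACC = 0.4669 × 9.5300% + 0.5331 × 4.6200% = 6.9123%.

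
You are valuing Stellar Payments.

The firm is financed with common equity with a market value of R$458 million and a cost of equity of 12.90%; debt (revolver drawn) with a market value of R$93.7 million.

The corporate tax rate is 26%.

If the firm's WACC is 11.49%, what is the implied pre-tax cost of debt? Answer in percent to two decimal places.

Total capital V = 458 + 93.7 = 551.7.
Equity weight = 458/551.7 = 0.8302.
Revolver drawn weight = 93.7/551.7 = 0.1698.
Equity contribution = 0.8302 × 12.9% = 10.7091%.
Remaining for debt = 11.49% − 10.7091% = 0.7809%.
Rd × (1 − 26%) × 0.1698 = 0.7809%  ⇒  Rd = 6.2135%.

6.21%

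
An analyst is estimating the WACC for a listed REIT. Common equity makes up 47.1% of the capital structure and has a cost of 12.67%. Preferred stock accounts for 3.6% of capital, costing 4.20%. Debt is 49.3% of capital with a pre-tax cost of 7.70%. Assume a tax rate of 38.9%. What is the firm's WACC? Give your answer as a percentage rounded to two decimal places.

8.44%

After-tax cost of debt = 7.7% × (1 − 38.9%) = 4.7047%.
WACC = 0.471 × 12.6700% + 0.036 × 4.2000% + 0.493 × 4.7047% = 8.4382%.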